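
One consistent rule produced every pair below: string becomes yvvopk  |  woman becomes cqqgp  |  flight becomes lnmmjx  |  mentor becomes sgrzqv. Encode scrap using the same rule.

Shifts by position in string: pos 0: s→y (+6), pos 1: t→v (+2), pos 2: r→v (+4), pos 3: i→o (+6), pos 4: n→p (+2), pos 5: g→k (+4) — repeating every 3. It's a Vigenère-style cipher with numeric key [6,2,4]: position i shifts by key[i mod 3].
Applying it to scrap: s+6=y, c+2=e, r+4=v, a+6=g, p+2=r.

yevgr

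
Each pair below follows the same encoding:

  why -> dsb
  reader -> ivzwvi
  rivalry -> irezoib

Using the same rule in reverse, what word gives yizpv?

This is the alphabet-reversal cipher (Atbash): a becomes z, b becomes y, etc.
Undoing it on yizpv: y↔b, i↔r, z↔a, p↔k, v↔e.

brake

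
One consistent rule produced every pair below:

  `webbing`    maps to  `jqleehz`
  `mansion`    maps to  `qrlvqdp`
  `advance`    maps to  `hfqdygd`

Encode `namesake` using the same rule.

hndvhpdq

The output letters match the input read backwards, each shifted +3: webbing reversed is gnibbew. Read the word backwards and shift each letter +3.
For namesake: reverse → ekaseman; then shift: e+3=h, k+3=n, a+3=d, s+3=v, e+3=h, m+3=p, a+3=d, n+3=q.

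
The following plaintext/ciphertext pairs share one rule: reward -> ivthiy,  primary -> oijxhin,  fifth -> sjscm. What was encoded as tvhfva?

r(17)→i(8) and e(4)→v(21) fit y≡23x+7 (mod 26); the inverse of 23 mod 26 is 17. Each letter's alphabet position (a=0..z=25) is mapped through 23·x+7 mod 26 — an affine cipher.
Undoing it on tvhfva: t(19)→17·(19−7)≡22=w; v(21)→17·(21−7)≡4=e; h(7)→17·(7−7)≡0=a; f(5)→17·(5−7)≡18=s; v(21)→17·(21−7)≡4=e; a(0)→17·(0−7)≡11=l (all mod 26).

weasel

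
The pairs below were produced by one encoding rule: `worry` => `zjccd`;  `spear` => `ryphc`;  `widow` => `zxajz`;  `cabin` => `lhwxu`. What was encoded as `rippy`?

w(22)→z(25) and o(14)→j(9) fit y≡15x+7 (mod 26); the inverse of 15 mod 26 is 7. This is an affine cipher: with a=0,…,z=25, each position x becomes (15x+7) mod 26.
Reversing it on rippy: r(17)→7·(17−7)≡18=s; i(8)→7·(8−7)≡7=h; p(15)→7·(15−7)≡4=e; p(15)→7·(15−7)≡4=e; y(24)→7·(24−7)≡15=p (all mod 26).

sheep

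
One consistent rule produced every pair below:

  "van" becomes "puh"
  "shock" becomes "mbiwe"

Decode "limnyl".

roster

Compare letters: v→p is +20, a→u is +20, n→h is +20 — a constant shift. Each letter is shifted forward by 20 in the alphabet (a Caesar shift of +20).
Reversing it on limnyl: l−20=r, i−20=o, m−20=s, n−20=t, y−20=e, l−20=r.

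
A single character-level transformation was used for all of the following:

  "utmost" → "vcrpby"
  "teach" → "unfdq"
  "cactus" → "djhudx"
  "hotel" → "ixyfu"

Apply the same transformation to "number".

Shifts by position in utmost: pos 0: u→v (+1), pos 1: t→c (+9), pos 2: m→r (+5), pos 3: o→p (+1), pos 4: s→b (+9), pos 5: t→y (+5) — repeating every 3. The shifts repeat in a cycle of length 3: positions 0,1,… shift by +1, +9, +5, then the pattern repeats.
Applying it to number: n+1=o, u+9=d, m+5=r, b+1=c, e+9=n, r+5=w.

odrcnw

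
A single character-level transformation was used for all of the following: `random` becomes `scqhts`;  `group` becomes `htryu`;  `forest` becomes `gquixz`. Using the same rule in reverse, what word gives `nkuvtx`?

In random: r→s is +1, a→c is +2, n→q is +3, d→h is +4 — the shift increases by 1 each position. Letter i (0-indexed) is shifted by i+1, so successive shifts are 1, 2, 3, ….
Reversing it on nkuvtx: n−1=m, k−2=i, u−3=r, v−4=r, t−5=o, x−6=r.

mirror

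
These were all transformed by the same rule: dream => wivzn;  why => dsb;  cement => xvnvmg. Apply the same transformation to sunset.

Letters are reflected about the middle of the alphabet (position → 25−position): Atbash.
On sunset: s↔h, u↔f, n↔m, s↔h, e↔v, t↔g.

hfmhvg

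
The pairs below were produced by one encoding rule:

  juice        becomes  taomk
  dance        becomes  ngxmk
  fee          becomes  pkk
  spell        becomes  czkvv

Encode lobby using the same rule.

vulli

The shift depends on letter class: consonant j→t is +10, but vowel u→a is +6. Vowels shift forward by 6 and consonants shift forward by 10.
Applying it to lobby: l(cons)+10=v, o(vowel)+6=u, b(cons)+10=l, b(cons)+10=l, y(cons)+10=i.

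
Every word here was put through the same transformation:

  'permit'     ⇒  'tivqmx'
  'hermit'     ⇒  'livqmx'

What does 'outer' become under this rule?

Compare letters: p→t is +4, e→i is +4, r→v is +4 — a constant shift. Every letter moves 4 places later in the alphabet, wrapping around z→a.
For outer: o+4=s, u+4=y, t+4=x, e+4=i, r+4=v.

syxiv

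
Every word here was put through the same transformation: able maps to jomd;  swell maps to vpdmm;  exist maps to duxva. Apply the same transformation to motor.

a(0)→j(9) and b(1)→o(14) fit y≡5x+9 (mod 26); the inverse of 5 mod 26 is 21. Treating letters as 0–25, the rule is x ↦ 5x + 9 (mod 26).
On motor: m(12)→5·12+9≡17=r; o(14)→5·14+9≡1=b; t(19)→5·19+9≡0=a; o(14)→5·14+9≡1=b; r(17)→5·17+9≡16=q (all mod 26).

rbabq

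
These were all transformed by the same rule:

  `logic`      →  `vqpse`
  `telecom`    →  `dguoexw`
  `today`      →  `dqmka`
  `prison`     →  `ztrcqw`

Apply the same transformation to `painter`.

zcrxvnb

Shifts by position in logic: pos 0: l→v (+10), pos 1: o→q (+2), pos 2: g→p (+9), pos 3: i→s (+10), pos 4: c→e (+2) — repeating every 3. A repeating key of period 3 is used — shifts +10, +2, +9 over and over.
For painter: p+10=z, a+2=c, i+9=r, n+10=x, t+2=v, e+9=n, r+10=b.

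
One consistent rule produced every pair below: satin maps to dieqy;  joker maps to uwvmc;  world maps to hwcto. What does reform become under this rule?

Shifts by position in satin: pos 0: s→d (+11), pos 1: a→i (+8), pos 2: t→e (+11), pos 3: i→q (+8) — repeating every 2. A repeating key of period 2 is used — shifts +11, +8 over and over.
Applying it to reform: r+11=c, e+8=m, f+11=q, o+8=w, r+11=c, m+8=u.

cmqwcu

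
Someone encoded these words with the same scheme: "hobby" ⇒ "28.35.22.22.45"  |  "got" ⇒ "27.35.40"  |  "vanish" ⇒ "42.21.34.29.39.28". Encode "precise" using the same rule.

Each letter is replaced by its alphabet position (a=1..z=26) + 20.
For precise: p=16→36, r=18→38, e=5→25, c=3→23, i=9→29, s=19→39, e=5→25.

36.38.25.23.29.39.25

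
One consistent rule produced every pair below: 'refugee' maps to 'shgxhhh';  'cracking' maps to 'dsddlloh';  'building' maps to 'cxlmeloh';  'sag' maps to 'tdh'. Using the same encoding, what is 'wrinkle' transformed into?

The shift depends on letter class: consonant r→s is +1, but vowel e→h is +3. Vowels shift forward by 3 and consonants shift forward by 1.
On wrinkle: w(cons)+1=x, r(cons)+1=s, i(vowel)+3=l, n(cons)+1=o, k(cons)+1=l, l(cons)+1=m, e(vowel)+3=h.

xslolmh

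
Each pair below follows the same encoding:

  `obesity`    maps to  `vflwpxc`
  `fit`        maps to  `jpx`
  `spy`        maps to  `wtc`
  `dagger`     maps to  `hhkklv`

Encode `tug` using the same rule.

The shift depends on letter class: consonant b→f is +4, but vowel o→v is +7. The rule splits by letter class: vowels +7, consonants +4.
Applying it to tug: t(cons)+4=x, u(vowel)+7=b, g(cons)+4=k.

xbk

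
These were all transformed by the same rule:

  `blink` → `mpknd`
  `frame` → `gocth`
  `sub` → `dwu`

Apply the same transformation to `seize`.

The output letters match the input read backwards, each shifted +2: blink reversed is knilb. The word is reversed, then every letter is shifted forward by 2.
For seize: reverse → ezies; then shift: e+2=g, z+2=b, i+2=k, e+2=g, s+2=u.

gbkgu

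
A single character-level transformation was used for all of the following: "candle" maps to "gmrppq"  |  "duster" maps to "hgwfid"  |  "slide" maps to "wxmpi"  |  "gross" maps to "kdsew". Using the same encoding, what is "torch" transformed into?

Shifts by position in candle: pos 0: c→g (+4), pos 1: a→m (+12), pos 2: n→r (+4), pos 3: d→p (+12) — repeating every 2. A repeating key of period 2 is used — shifts +4, +12 over and over.
For torch: t+4=x, o+12=a, r+4=v, c+12=o, h+4=l.

xavol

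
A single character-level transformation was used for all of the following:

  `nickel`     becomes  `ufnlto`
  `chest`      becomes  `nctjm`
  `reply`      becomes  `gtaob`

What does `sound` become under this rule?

jxpuq

Treating letters as 0–25, the rule is x ↦ 3x + 7 (mod 26).
Applying it to sound: s(18)→3·18+7≡9=j; o(14)→3·14+7≡23=x; u(20)→3·20+7≡15=p; n(13)→3·13+7≡20=u; d(3)→3·3+7≡16=q (all mod 26).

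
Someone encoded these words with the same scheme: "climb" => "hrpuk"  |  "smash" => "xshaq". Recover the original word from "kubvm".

found

In climb: c→h is +5, l→r is +6, i→p is +7, m→u is +8 — the shift increases by 1 each position. Each letter shifts forward by (position + 5), i.e. 5, 6, 7, … — the shift grows by one for each successive letter.
Undoing it on kubvm: k−5=f, u−6=o, b−7=u, v−8=n, m−9=d.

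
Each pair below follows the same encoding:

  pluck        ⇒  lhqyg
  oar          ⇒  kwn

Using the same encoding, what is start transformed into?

opwnp

Compare letters: p→l is +22, l→h is +22, u→q is +22 — a constant shift. It's a constant shift of +22 (ROT22).
Applying it to start: s+22=o, t+22=p, a+22=w, r+22=n, t+22=p.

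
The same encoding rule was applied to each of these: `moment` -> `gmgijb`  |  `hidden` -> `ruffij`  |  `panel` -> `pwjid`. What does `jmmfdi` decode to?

Each letter's alphabet position (a=0..z=25) is mapped through 3·x+22 mod 26 — an affine cipher.
Reversing it on jmmfdi: j(9)→9·(9−22)≡13=n; m(12)→9·(12−22)≡14=o; m(12)→9·(12−22)≡14=o; f(5)→9·(5−22)≡3=d; d(3)→9·(3−22)≡11=l; i(8)→9·(8−22)≡4=e (all mod 26).

noodle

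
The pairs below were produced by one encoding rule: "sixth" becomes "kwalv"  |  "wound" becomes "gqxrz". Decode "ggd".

The output letters match the input read backwards, each shifted +3: sixth reversed is htxis. The word is reversed, then every letter is shifted forward by 3.
Reversing it on ggd: shift back: g−3=d, g−3=d, d−3=a → dda; then reverse → add.

add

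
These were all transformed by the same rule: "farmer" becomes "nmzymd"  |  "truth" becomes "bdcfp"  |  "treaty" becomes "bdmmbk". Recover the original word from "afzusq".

A repeating key of period 2 is used — shifts +8, +12 over and over.
Decoding afzusq: a−8=s, f−12=t, z−8=r, u−12=i, s−8=k, q−12=e.

strike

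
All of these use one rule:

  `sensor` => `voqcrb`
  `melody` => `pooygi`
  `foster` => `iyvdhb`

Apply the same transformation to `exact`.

A repeating key of period 2 is used — shifts +3, +10 over and over.
For exact: e+3=h, x+10=h, a+3=d, c+10=m, t+3=w.

hhdmw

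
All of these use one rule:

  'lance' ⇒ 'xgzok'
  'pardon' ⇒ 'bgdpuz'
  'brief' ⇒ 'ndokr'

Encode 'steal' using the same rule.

efkgx

The shift depends on letter class: consonant l→x is +12, but vowel a→g is +6. Vowels shift forward by 6 and consonants shift forward by 12.
On steal: s(cons)+12=e, t(cons)+12=f, e(vowel)+6=k, a(vowel)+6=g, l(cons)+12=x.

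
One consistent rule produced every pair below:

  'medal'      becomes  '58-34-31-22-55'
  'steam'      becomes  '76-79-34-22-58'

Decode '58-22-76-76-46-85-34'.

massive

m(#13)→58 and e(#5)→34: differences scale by 3, so n = 3·pos + 19. With a=1..z=26, the number is 3·pos + 19.
Undoing it on 58-22-76-76-46-85-34: 58→(58−19)÷3=13=m, 22→(22−19)÷3=1=a, 76→(76−19)÷3=19=s, 76→(76−19)÷3=19=s, 46→(46−19)÷3=9=i, 85→(85−19)÷3=22=v, 34→(34−19)÷3=5=e.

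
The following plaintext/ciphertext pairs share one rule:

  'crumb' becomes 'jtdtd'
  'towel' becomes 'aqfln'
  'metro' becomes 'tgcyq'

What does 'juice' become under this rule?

Shifts by position in crumb: pos 0: c→j (+7), pos 1: r→t (+2), pos 2: u→d (+9), pos 3: m→t (+7), pos 4: b→d (+2) — repeating every 3. A repeating key of period 3 is used — shifts +7, +2, +9 over and over.
On juice: j+7=q, u+2=w, i+9=r, c+7=j, e+2=g.

qwrjg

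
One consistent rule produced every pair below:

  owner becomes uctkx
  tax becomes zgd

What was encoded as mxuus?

groom

Each letter is shifted forward by 6 in the alphabet (a Caesar shift of +6).
Reversing it on mxuus: m−6=g, x−6=r, u−6=o, u−6=o, s−6=m.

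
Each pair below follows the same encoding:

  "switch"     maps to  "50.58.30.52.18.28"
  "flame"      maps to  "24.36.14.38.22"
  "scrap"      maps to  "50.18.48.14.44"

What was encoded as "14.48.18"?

s(#19)→50 and w(#23)→58: differences scale by 2, so n = 2·pos + 12. Each letter becomes 2×(its alphabet position, a=1..z=26) + 12.
Reversing it on 14.48.18: 14→(14−12)÷2=1=a, 48→(48−12)÷2=18=r, 18→(18−12)÷2=3=c.

arc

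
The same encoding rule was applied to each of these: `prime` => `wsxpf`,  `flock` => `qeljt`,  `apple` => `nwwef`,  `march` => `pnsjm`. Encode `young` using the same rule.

rlzab

Treating letters as 0–25, the rule is x ↦ 11x + 13 (mod 26).
On young: y(24)→11·24+13≡17=r; o(14)→11·14+13≡11=l; u(20)→11·20+13≡25=z; n(13)→11·13+13≡0=a; g(6)→11·6+13≡1=b (all mod 26).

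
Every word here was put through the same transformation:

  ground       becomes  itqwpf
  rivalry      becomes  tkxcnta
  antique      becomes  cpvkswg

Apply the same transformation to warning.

yctpkpi

Compare letters: g→i is +2, r→t is +2, o→q is +2 — a constant shift. This is a Caesar cipher with shift 2.
Applying it to warning: w+2=y, a+2=c, r+2=t, n+2=p, i+2=k, n+2=p, g+2=i.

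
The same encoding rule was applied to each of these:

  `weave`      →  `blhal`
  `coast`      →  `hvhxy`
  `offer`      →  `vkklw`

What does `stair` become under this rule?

xyhpw

The shift depends on letter class: consonant w→b is +5, but vowel e→l is +7. Two shifts are in play — +7 for a/e/i/o/u, +5 for every other letter.
For stair: s(cons)+5=x, t(cons)+5=y, a(vowel)+7=h, i(vowel)+7=p, r(cons)+5=w.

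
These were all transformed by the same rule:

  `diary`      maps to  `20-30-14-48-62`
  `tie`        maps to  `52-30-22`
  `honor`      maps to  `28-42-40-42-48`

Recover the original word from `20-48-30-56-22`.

drive

d(#4)→20 and i(#9)→30: differences scale by 2, so n = 2·pos + 12. Each letter becomes 2×(its alphabet position, a=1..z=26) + 12.
Decoding 20-48-30-56-22: 20→(20−12)÷2=4=d, 48→(48−12)÷2=18=r, 30→(30−12)÷2=9=i, 56→(56−12)÷2=22=v, 22→(22−12)÷2=5=e.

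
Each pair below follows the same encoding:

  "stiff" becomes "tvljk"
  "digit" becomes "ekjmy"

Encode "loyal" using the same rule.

mqbeq

In stiff: s→t is +1, t→v is +2, i→l is +3, f→j is +4 — the shift increases by 1 each position. The shift increases by 1 at each position, starting from +1: 1, 2, 3, ….
Applying it to loyal: l+1=m, o+2=q, y+3=b, a+4=e, l+5=q.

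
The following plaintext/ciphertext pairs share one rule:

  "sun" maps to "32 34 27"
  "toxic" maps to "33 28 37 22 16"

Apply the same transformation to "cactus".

s is letter #19 and maps to 32: an offset of 13. Letters become their 1-based position plus 13 (so a→14, b→15, …).
Applying it to cactus: c=3→16, a=1→14, c=3→16, t=20→33, u=21→34, s=19→32.

16 14 16 33 34 32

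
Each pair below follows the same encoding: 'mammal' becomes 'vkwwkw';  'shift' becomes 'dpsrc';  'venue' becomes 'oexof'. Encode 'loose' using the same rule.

ocyyv

The word is reversed, then every letter is shifted forward by 10.
Applying it to loose: reverse → esool; then shift: e+10=o, s+10=c, o+10=y, o+10=y, l+10=v.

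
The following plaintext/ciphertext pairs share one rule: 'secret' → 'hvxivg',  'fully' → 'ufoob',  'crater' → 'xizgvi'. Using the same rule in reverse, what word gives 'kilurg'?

profit

This is the alphabet-reversal cipher (Atbash): a becomes z, b becomes y, etc.
Reversing it on kilurg: k↔p, i↔r, l↔o, u↔f, r↔i, g↔t.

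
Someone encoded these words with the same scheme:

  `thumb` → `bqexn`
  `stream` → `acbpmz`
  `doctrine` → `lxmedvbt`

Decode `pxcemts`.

hostage

In thumb: t→b is +8, h→q is +9, u→e is +10, m→x is +11 — the shift increases by 1 each position. The shift increases by 1 at each position, starting from +8: 8, 9, 10, ….
Undoing it on pxcemts: p−8=h, x−9=o, c−10=s, e−11=t, m−12=a, t−13=g, s−14=e.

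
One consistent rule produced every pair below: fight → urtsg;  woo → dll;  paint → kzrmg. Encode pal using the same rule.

kzo

Each pair mirrors across the alphabet (f↔u, i↔r, g↔t): positions sum to 25. This is the alphabet-reversal cipher (Atbash): a becomes z, b becomes y, etc.
Applying it to pal: p↔k, a↔z, l↔o.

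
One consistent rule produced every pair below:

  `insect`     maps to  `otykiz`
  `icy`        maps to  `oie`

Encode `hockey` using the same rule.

nuiqke

This is a Caesar cipher with shift 6.
Applying it to hockey: h+6=n, o+6=u, c+6=i, k+6=q, e+6=k, y+6=e.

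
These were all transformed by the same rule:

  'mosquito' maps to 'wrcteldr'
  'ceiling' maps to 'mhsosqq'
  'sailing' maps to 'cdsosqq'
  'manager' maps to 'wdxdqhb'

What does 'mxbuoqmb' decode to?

Shifts by position in mosquito: pos 0: m→w (+10), pos 1: o→r (+3), pos 2: s→c (+10), pos 3: q→t (+3) — repeating every 2. It's a Vigenère-style cipher with numeric key [10,3]: position i shifts by key[i mod 2].
Reversing it on mxbuoqmb: m−10=c, x−3=u, b−10=r, u−3=r, o−10=e, q−3=n, m−10=c, b−3=y.

currency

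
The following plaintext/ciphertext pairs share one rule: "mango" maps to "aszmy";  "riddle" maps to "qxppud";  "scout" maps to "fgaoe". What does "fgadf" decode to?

The output letters match the input read backwards, each shifted +12: mango reversed is ognam. The word is reversed, then every letter is shifted forward by 12.
Decoding fgadf: shift back: f−12=t, g−12=u, a−12=o, d−12=r, f−12=t → tuort; then reverse → trout.

trout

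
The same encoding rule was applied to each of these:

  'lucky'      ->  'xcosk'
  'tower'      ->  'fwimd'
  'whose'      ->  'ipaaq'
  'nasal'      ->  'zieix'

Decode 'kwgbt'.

youth

Shifts by position in lucky: pos 0: l→x (+12), pos 1: u→c (+8), pos 2: c→o (+12), pos 3: k→s (+8) — repeating every 2. It's a Vigenère-style cipher with numeric key [12,8]: position i shifts by key[i mod 2].
Reversing it on kwgbt: k−12=y, w−8=o, g−12=u, b−8=t, t−12=h.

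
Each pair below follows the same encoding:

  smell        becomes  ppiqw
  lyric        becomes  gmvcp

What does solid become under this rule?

hmpsw

Two steps: reverse the string, then apply a Caesar shift of +4.
Applying it to solid: reverse → dilos; then shift: d+4=h, i+4=m, l+4=p, o+4=s, s+4=w.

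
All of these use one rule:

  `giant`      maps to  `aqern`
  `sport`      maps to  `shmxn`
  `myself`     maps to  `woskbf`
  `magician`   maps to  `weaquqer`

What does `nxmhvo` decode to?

trophy

g(6)→a(0) and i(8)→q(16) fit y≡21x+4 (mod 26); the inverse of 21 mod 26 is 5. This is an affine cipher: with a=0,…,z=25, each position x becomes (21x+4) mod 26.
Decoding nxmhvo: n(13)→5·(13−4)≡19=t; x(23)→5·(23−4)≡17=r; m(12)→5·(12−4)≡14=o; h(7)→5·(7−4)≡15=p; v(21)→5·(21−4)≡7=h; o(14)→5·(14−4)≡24=y (all mod 26).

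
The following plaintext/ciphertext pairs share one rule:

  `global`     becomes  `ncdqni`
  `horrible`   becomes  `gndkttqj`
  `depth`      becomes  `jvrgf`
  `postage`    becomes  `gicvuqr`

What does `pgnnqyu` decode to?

swollen

The output letters match the input read backwards, each shifted +2: global reversed is labolg. The word is reversed, then every letter is shifted forward by 2.
Undoing it on pgnnqyu: shift back: p−2=n, g−2=e, n−2=l, n−2=l, q−2=o, y−2=w, u−2=s → nellows; then reverse → swollen.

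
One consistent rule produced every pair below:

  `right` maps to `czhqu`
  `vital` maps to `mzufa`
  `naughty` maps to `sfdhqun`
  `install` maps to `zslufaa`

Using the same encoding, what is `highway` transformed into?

qzhqvfn

Treating letters as 0–25, the rule is x ↦ 9x + 5 (mod 26).
Applying it to highway: h(7)→9·7+5≡16=q; i(8)→9·8+5≡25=z; g(6)→9·6+5≡7=h; h(7)→9·7+5≡16=q; w(22)→9·22+5≡21=v; a(0)→9·0+5≡5=f; y(24)→9·24+5≡13=n (all mod 26).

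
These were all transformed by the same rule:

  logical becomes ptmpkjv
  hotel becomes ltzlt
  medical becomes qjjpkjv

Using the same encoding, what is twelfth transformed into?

xbksncr

Each letter shifts forward by (position + 4), i.e. 4, 5, 6, … — the shift grows by one for each successive letter.
For twelfth: t+4=x, w+5=b, e+6=k, l+7=s, f+8=n, t+9=c, h+10=r.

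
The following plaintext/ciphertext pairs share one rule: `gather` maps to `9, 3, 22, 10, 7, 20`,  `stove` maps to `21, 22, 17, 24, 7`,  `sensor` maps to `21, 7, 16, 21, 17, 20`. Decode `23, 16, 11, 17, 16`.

g is letter #7 and maps to 9: an offset of 2. Each letter is replaced by its alphabet position (a=1..z=26) + 2.
Decoding 23, 16, 11, 17, 16: 23→(23−2)÷1=21=u, 16→(16−2)÷1=14=n, 11→(11−2)÷1=9=i, 17→(17−2)÷1=15=o, 16→(16−2)÷1=14=n.

union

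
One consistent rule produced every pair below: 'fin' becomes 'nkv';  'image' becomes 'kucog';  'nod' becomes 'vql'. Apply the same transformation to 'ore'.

The shift depends on letter class: consonant f→n is +8, but vowel i→k is +2. Two shifts are in play — +2 for a/e/i/o/u, +8 for every other letter.
On ore: o(vowel)+2=q, r(cons)+8=z, e(vowel)+2=g.

qzg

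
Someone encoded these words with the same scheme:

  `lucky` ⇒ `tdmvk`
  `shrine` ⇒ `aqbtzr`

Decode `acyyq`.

stone

In lucky: l→t is +8, u→d is +9, c→m is +10, k→v is +11 — the shift increases by 1 each position. The shift increases by 1 at each position, starting from +8: 8, 9, 10, ….
Decoding acyyq: a−8=s, c−9=t, y−10=o, y−11=n, q−12=e.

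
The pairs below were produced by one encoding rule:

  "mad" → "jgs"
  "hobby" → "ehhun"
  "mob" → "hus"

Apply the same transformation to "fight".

znmol

The word is reversed, then every letter is shifted forward by 6.
On fight: reverse → thgif; then shift: t+6=z, h+6=n, g+6=m, i+6=o, f+6=l.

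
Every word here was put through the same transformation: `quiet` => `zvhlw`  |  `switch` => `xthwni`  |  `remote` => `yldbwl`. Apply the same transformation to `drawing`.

Treating letters as 0–25, the rule is x ↦ 25x + 15 (mod 26).
Applying it to drawing: d(3)→25·3+15≡12=m; r(17)→25·17+15≡24=y; a(0)→25·0+15≡15=p; w(22)→25·22+15≡19=t; i(8)→25·8+15≡7=h; n(13)→25·13+15≡2=c; g(6)→25·6+15≡9=j (all mod 26).

mypthcj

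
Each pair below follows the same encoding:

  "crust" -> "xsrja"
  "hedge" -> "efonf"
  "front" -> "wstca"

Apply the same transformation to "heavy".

efpih

c(2)→x(23) and r(17)→s(18) fit y≡17x+15 (mod 26); the inverse of 17 mod 26 is 23. This is an affine cipher: with a=0,…,z=25, each position x becomes (17x+15) mod 26.
For heavy: h(7)→17·7+15≡4=e; e(4)→17·4+15≡5=f; a(0)→17·0+15≡15=p; v(21)→17·21+15≡8=i; y(24)→17·24+15≡7=h (all mod 26).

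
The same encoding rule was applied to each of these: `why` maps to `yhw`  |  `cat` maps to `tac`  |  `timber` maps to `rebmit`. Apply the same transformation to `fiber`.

rebif

The output letters match the input read backwards: why reversed is yhw. It's just the letters in reverse order.
For fiber: reverse → rebif.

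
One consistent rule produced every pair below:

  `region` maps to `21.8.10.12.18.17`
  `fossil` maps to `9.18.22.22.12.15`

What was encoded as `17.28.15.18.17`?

nylon

The number is (letter's place in the alphabet, a=1) + 3.
Undoing it on 17.28.15.18.17: 17→(17−3)÷1=14=n, 28→(28−3)÷1=25=y, 15→(15−3)÷1=12=l, 18→(18−3)÷1=15=o, 17→(17−3)÷1=14=n.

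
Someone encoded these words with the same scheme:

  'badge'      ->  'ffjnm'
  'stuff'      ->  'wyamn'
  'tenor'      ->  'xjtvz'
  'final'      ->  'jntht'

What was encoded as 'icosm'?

exile

Each letter shifts forward by (position + 4), i.e. 4, 5, 6, … — the shift grows by one for each successive letter.
Decoding icosm: i−4=e, c−5=x, o−6=i, s−7=l, m−8=e.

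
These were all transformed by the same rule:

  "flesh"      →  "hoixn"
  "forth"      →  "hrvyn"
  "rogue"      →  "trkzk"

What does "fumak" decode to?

drive

In flesh: f→h is +2, l→o is +3, e→i is +4, s→x is +5 — the shift increases by 1 each position. Each letter shifts forward by (position + 2), i.e. 2, 3, 4, … — the shift grows by one for each successive letter.
Decoding fumak: f−2=d, u−3=r, m−4=i, a−5=v, k−6=e.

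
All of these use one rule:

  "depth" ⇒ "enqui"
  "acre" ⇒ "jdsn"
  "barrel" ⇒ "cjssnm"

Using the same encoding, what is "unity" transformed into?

doruz

The rule splits by letter class: vowels +9, consonants +1.
For unity: u(vowel)+9=d, n(cons)+1=o, i(vowel)+9=r, t(cons)+1=u, y(cons)+1=z.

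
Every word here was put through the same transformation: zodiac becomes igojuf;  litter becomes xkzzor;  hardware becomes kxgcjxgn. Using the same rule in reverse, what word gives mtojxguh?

boarding

The word is reversed, then every letter is shifted forward by 6.
Decoding mtojxguh: shift back: m−6=g, t−6=n, o−6=i, j−6=d, x−6=r, g−6=a, u−6=o, h−6=b → gnidraob; then reverse → boarding.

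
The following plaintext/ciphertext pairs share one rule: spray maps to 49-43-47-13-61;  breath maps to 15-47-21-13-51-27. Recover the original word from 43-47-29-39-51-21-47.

s(#19)→49 and p(#16)→43: differences scale by 2, so n = 2·pos + 11. The formula is n = 2×(alphabet index, a=1) + 11.
Decoding 43-47-29-39-51-21-47: 43→(43−11)÷2=16=p, 47→(47−11)÷2=18=r, 29→(29−11)÷2=9=i, 39→(39−11)÷2=14=n, 51→(51−11)÷2=20=t, 21→(21−11)÷2=5=e, 47→(47−11)÷2=18=r.

printer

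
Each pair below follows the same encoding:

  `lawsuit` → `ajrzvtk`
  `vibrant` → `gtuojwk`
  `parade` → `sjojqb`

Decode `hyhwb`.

l(11)→a(0) and a(0)→j(9) fit y≡11x+9 (mod 26); the inverse of 11 mod 26 is 19. Each letter's alphabet position (a=0..z=25) is mapped through 11·x+9 mod 26 — an affine cipher.
Undoing it on hyhwb: h(7)→19·(7−9)≡14=o; y(24)→19·(24−9)≡25=z; h(7)→19·(7−9)≡14=o; w(22)→19·(22−9)≡13=n; b(1)→19·(1−9)≡4=e (all mod 26).

ozone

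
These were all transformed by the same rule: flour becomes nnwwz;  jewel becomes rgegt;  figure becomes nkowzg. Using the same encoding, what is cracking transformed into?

ktieskvi

Shifts by position in flour: pos 0: f→n (+8), pos 1: l→n (+2), pos 2: o→w (+8), pos 3: u→w (+2) — repeating every 2. The shifts repeat in a cycle of length 2: positions 0,1,… shift by +8, +2, then the pattern repeats.
On cracking: c+8=k, r+2=t, a+8=i, c+2=e, k+8=s, i+2=k, n+8=v, g+2=i.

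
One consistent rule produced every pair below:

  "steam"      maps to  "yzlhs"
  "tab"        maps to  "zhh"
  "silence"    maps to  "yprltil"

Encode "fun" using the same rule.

lbt

The shift depends on letter class: consonant s→y is +6, but vowel e→l is +7. Two shifts are in play — +7 for a/e/i/o/u, +6 for every other letter.
For fun: f(cons)+6=l, u(vowel)+7=b, n(cons)+6=t.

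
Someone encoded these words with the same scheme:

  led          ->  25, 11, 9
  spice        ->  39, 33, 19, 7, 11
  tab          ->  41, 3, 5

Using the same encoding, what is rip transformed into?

37, 19, 33

With a=1..z=26, the number is 2·pos + 1.
Applying it to rip: r=18→37, i=9→19, p=16→33.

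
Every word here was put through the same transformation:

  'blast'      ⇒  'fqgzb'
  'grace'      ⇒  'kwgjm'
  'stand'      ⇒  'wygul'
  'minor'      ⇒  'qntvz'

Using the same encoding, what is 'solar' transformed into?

In blast: b→f is +4, l→q is +5, a→g is +6, s→z is +7 — the shift increases by 1 each position. Each letter shifts forward by (position + 4), i.e. 4, 5, 6, … — the shift grows by one for each successive letter.
For solar: s+4=w, o+5=t, l+6=r, a+7=h, r+8=z.

wtrhz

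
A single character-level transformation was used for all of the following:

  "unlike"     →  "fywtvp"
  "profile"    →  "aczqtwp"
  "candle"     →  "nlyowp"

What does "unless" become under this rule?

fywpdd

Compare letters: u→f is +11, n→y is +11, l→w is +11 — a constant shift. Each letter is shifted forward by 11 in the alphabet (a Caesar shift of +11).
On unless: u+11=f, n+11=y, l+11=w, e+11=p, s+11=d, s+11=d.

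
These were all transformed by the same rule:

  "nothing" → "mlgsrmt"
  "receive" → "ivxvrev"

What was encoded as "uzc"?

Each pair mirrors across the alphabet (n↔m, o↔l, t↔g): positions sum to 25. Each letter is replaced by its mirror in the alphabet: a↔z, b↔y, c↔x, and so on (the Atbash cipher).
Reversing it on uzc: u↔f, z↔a, c↔x.

fax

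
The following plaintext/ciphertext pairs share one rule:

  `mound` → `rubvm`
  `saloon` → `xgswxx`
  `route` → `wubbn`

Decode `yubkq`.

In mound: m→r is +5, o→u is +6, u→b is +7, n→v is +8 — the shift increases by 1 each position. The shift increases by 1 at each position, starting from +5: 5, 6, 7, ….
Decoding yubkq: y−5=t, u−6=o, b−7=u, k−8=c, q−9=h.

touch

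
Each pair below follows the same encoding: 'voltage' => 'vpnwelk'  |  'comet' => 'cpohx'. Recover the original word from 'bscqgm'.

Each letter shifts forward by its position index (0, 1, 2, …) — the shift grows by one for each successive letter.
Undoing it on bscqgm: b−0=b, s−1=r, c−2=a, q−3=n, g−4=c, m−5=h.

branch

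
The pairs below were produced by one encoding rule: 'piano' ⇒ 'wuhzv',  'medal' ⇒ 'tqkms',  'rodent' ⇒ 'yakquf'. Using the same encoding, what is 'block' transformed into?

ixvor

A repeating key of period 2 is used — shifts +7, +12 over and over.
On block: b+7=i, l+12=x, o+7=v, c+12=o, k+7=r.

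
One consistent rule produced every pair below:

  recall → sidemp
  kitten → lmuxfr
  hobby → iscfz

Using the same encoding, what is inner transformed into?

jrois

Shifts by position in recall: pos 0: r→s (+1), pos 1: e→i (+4), pos 2: c→d (+1), pos 3: a→e (+4) — repeating every 2. A repeating key of period 2 is used — shifts +1, +4 over and over.
Applying it to inner: i+1=j, n+4=r, n+1=o, e+4=i, r+1=s.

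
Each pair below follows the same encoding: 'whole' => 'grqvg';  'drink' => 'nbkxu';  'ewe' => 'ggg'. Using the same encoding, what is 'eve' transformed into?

gfg

The shift depends on letter class: consonant w→g is +10, but vowel o→q is +2. Two shifts are in play — +2 for a/e/i/o/u, +10 for every other letter.
On eve: e(vowel)+2=g, v(cons)+10=f, e(vowel)+2=g.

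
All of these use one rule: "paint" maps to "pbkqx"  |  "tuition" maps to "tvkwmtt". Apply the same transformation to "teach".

In paint: p→p is +0, a→b is +1, i→k is +2, n→q is +3 — the shift increases by 1 each position. Letter i (0-indexed) is shifted by i+0, so successive shifts are 0, 1, 2, ….
Applying it to teach: t+0=t, e+1=f, a+2=c, c+3=f, h+4=l.

tfcfl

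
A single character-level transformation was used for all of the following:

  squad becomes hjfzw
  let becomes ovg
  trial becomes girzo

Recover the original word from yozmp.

Each pair mirrors across the alphabet (s↔h, q↔j, u↔f): positions sum to 25. Each letter is replaced by its mirror in the alphabet: a↔z, b↔y, c↔x, and so on (the Atbash cipher).
Undoing it on yozmp: y↔b, o↔l, z↔a, m↔n, p↔k.

blank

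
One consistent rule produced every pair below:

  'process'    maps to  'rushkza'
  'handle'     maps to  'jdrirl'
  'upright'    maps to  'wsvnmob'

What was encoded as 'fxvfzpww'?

Letter i (0-indexed) is shifted by i+2, so successive shifts are 2, 3, 4, ….
Reversing it on fxvfzpww: f−2=d, x−3=u, v−4=r, f−5=a, z−6=t, p−7=i, w−8=o, w−9=n.

duration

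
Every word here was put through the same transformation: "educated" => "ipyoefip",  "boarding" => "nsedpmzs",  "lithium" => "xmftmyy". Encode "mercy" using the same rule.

yidok

The shift depends on letter class: consonant d→p is +12, but vowel e→i is +4. Two shifts are in play — +4 for a/e/i/o/u, +12 for every other letter.
On mercy: m(cons)+12=y, e(vowel)+4=i, r(cons)+12=d, c(cons)+12=o, y(cons)+12=k.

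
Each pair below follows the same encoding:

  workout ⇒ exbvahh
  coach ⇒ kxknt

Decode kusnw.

click

The shift increases by 1 at each position, starting from +8: 8, 9, 10, ….
Decoding kusnw: k−8=c, u−9=l, s−10=i, n−11=c, w−12=k.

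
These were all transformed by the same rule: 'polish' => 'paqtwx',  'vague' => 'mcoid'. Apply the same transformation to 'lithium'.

The output letters match the input read backwards, each shifted +8: polish reversed is hsilop. The word is reversed, then every letter is shifted forward by 8.
For lithium: reverse → muihtil; then shift: m+8=u, u+8=c, i+8=q, h+8=p, t+8=b, i+8=q, l+8=t.

ucqpbqt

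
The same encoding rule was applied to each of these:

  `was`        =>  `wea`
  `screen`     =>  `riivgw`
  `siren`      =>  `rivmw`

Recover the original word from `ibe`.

axe

The output letters match the input read backwards, each shifted +4: was reversed is saw. Two steps: reverse the string, then apply a Caesar shift of +4.
Decoding ibe: shift back: i−4=e, b−4=x, e−4=a → exa; then reverse → axe.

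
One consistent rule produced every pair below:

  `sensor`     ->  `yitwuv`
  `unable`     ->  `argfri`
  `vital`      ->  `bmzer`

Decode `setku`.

Shifts by position in sensor: pos 0: s→y (+6), pos 1: e→i (+4), pos 2: n→t (+6), pos 3: s→w (+4) — repeating every 2. A repeating key of period 2 is used — shifts +6, +4 over and over.
Reversing it on setku: s−6=m, e−4=a, t−6=n, k−4=g, u−6=o.

mango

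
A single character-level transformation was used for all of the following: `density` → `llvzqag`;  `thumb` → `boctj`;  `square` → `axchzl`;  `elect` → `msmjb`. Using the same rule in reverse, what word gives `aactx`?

Shifts by position in density: pos 0: d→l (+8), pos 1: e→l (+7), pos 2: n→v (+8), pos 3: s→z (+7) — repeating every 2. A repeating key of period 2 is used — shifts +8, +7 over and over.
Undoing it on aactx: a−8=s, a−7=t, c−8=u, t−7=m, x−8=p.

stump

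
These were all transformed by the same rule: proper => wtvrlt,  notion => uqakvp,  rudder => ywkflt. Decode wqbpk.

Shifts by position in proper: pos 0: p→w (+7), pos 1: r→t (+2), pos 2: o→v (+7), pos 3: p→r (+2) — repeating every 2. A repeating key of period 2 is used — shifts +7, +2 over and over.
Reversing it on wqbpk: w−7=p, q−2=o, b−7=u, p−2=n, k−7=d.

pound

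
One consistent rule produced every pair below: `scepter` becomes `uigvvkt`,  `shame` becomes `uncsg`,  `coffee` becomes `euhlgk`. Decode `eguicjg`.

A repeating key of period 2 is used — shifts +2, +6 over and over.
Reversing it on eguicjg: e−2=c, g−6=a, u−2=s, i−6=c, c−2=a, j−6=d, g−2=e.

cascade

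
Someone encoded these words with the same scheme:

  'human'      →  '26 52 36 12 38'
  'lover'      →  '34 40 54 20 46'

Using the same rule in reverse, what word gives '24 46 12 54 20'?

grave

h(#8)→26 and u(#21)→52: differences scale by 2, so n = 2·pos + 10. Each letter becomes 2×(its alphabet position, a=1..z=26) + 10.
Decoding 24 46 12 54 20: 24→(24−10)÷2=7=g, 46→(46−10)÷2=18=r, 12→(12−10)÷2=1=a, 54→(54−10)÷2=22=v, 20→(20−10)÷2=5=e.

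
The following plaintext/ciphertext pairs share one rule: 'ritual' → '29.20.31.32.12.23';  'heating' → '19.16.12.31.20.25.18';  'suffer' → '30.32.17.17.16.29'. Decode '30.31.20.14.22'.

stick

r is letter #18 and maps to 29: an offset of 11. The number is (letter's place in the alphabet, a=1) + 11.
Undoing it on 30.31.20.14.22: 30→(30−11)÷1=19=s, 31→(31−11)÷1=20=t, 20→(20−11)÷1=9=i, 14→(14−11)÷1=3=c, 22→(22−11)÷1=11=k.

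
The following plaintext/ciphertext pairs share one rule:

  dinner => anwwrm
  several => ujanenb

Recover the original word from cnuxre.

violet

The output letters match the input read backwards, each shifted +9: dinner reversed is rennid. The word is reversed, then every letter is shifted forward by 9.
Decoding cnuxre: shift back: c−9=t, n−9=e, u−9=l, x−9=o, r−9=i, e−9=v → teloiv; then reverse → violet.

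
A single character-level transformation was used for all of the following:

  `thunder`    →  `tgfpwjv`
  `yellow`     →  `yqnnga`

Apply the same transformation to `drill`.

nnktf

The output letters match the input read backwards, each shifted +2: thunder reversed is rednuht. The word is reversed, then every letter is shifted forward by 2.
Applying it to drill: reverse → llird; then shift: l+2=n, l+2=n, i+2=k, r+2=t, d+2=f.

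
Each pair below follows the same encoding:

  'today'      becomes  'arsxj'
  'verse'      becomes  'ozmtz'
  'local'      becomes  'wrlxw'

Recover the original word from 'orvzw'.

vowel

t(19)→a(0) and o(14)→r(17) fit y≡7x+23 (mod 26); the inverse of 7 mod 26 is 15. This is an affine cipher: with a=0,…,z=25, each position x becomes (7x+23) mod 26.
Reversing it on orvzw: o(14)→15·(14−23)≡21=v; r(17)→15·(17−23)≡14=o; v(21)→15·(21−23)≡22=w; z(25)→15·(25−23)≡4=e; w(22)→15·(22−23)≡11=l (all mod 26).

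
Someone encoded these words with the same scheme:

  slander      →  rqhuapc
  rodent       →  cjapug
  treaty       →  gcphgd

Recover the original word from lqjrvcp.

Treating letters as 0–25, the rule is x ↦ 15x + 7 (mod 26).
Decoding lqjrvcp: l(11)→7·(11−7)≡2=c; q(16)→7·(16−7)≡11=l; j(9)→7·(9−7)≡14=o; r(17)→7·(17−7)≡18=s; v(21)→7·(21−7)≡20=u; c(2)→7·(2−7)≡17=r; p(15)→7·(15−7)≡4=e (all mod 26).

closure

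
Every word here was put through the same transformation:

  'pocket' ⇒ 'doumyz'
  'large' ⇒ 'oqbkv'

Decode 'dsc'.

sit

The word is reversed, then every letter is shifted forward by 10.
Decoding dsc: shift back: d−10=t, s−10=i, c−10=s → tis; then reverse → sit.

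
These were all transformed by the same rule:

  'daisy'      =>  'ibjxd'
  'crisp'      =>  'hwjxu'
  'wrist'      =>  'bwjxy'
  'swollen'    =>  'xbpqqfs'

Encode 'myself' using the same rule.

The shift depends on letter class: consonant d→i is +5, but vowel a→b is +1. Vowels shift forward by 1 and consonants shift forward by 5.
Applying it to myself: m(cons)+5=r, y(cons)+5=d, s(cons)+5=x, e(vowel)+1=f, l(cons)+5=q, f(cons)+5=k.

rdxfqk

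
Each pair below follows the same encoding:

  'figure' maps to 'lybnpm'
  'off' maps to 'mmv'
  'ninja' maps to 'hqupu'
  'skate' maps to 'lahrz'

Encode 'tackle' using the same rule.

lsrjha

The output letters match the input read backwards, each shifted +7: figure reversed is erugif. Read the word backwards and shift each letter +7.
Applying it to tackle: reverse → elkcat; then shift: e+7=l, l+7=s, k+7=r, c+7=j, a+7=h, t+7=a.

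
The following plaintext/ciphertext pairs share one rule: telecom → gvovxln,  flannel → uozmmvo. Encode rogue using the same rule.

This is the alphabet-reversal cipher (Atbash): a becomes z, b becomes y, etc.
For rogue: r↔i, o↔l, g↔t, u↔f, e↔v.

iltfv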